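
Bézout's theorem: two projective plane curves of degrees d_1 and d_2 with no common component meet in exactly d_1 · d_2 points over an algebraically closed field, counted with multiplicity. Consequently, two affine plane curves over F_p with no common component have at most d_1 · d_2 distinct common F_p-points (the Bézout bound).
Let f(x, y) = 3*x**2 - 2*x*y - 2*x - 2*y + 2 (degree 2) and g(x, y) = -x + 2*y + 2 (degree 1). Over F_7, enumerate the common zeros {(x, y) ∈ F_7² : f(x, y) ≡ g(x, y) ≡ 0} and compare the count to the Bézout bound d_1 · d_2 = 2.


Common zeros: {(5, 5), (6, 2)}; count = 2; Bézout bound = 2.

deg(f) = 2, deg(g) = 1, so Bézout bound = 2.
Scan x ∈ F_7. For each x, list the y ∈ F_7 with f(x, y) ≡ 0 and those with g(x, y) ≡ 0 (mod 7); the common zeros in that column are the intersection.
  x = 0: f ≡ 0 at y ∈ {1}; g ≡ 0 at y ∈ {6}; common: ∅.
  x = 1: f ≡ 0 at y ∈ {6}; g ≡ 0 at y ∈ {3}; common: ∅.
  x = 2: f ≡ 0 at y ∈ {4}; g ≡ 0 at y ∈ {0}; common: ∅.
  x = 3: f ≡ 0 at y ∈ {2}; g ≡ 0 at y ∈ {4}; common: ∅.
  x = 4: f ≡ 0 at y ∈ {0}; g ≡ 0 at y ∈ {1}; common: ∅.
  x = 5: f ≡ 0 at y ∈ {5}; g ≡ 0 at y ∈ {5}; common: {5}.
  x = 6: f ≡ 0 at y ∈ {0, 1, 2, 3, 4, 5, 6}; g ≡ 0 at y ∈ {2}; common: {2}.
Collecting: common zeros = {(5, 5), (6, 2)}, so the count is 2.
Comparison with the Bézout bound: 2 ≤ 2 = deg(f)·deg(g), as expected for curves with no common component (the bound is attained).


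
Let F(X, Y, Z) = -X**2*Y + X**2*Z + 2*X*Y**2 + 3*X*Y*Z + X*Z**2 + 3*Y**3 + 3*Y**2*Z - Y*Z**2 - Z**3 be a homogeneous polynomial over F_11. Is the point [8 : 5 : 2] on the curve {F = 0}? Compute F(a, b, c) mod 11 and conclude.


F(8,5,2) ≡ 9 (mod 11); P is NOT on the curve.

Evaluate F(8, 5, 2) term-by-term (mod 11).
  -X**2*Y ↦ -1·64·5·1 = -320
  X**2*Z ↦ 1·64·1·2 = 128
  2*X*Y**2 ↦ 2·8·25·1 = 400
  3*X*Y*Z ↦ 3·8·5·2 = 240
  X*Z**2 ↦ 1·8·1·4 = 32
  3*Y**3 ↦ 3·1·125·1 = 375
  3*Y**2*Z ↦ 3·1·25·2 = 150
  -Y*Z**2 ↦ -1·1·5·4 = -20
  -Z**3 ↦ -1·1·1·8 = -8
Sum: F(8, 5, 2) = (-320) + (128) + (400) + (240) + (32) + (375) + (150) + (-20) + (-8) = 977.
Reducing mod 11: 977 ≡ 9 (mod 11).
Since F(a, b, c) ≡ 9 ≠ 0 (mod 11), P does NOT lie on the curve.


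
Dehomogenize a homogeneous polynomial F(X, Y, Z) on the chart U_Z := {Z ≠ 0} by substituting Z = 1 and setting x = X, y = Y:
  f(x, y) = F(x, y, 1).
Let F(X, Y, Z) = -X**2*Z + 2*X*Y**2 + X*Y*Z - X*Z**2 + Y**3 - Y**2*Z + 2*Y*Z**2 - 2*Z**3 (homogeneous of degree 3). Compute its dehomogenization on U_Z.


f(x, y) = -x**2 + 2*x*y**2 + x*y - x + y**3 - y**2 + 2*y - 2

On U_Z we set Z = 1. Each monomial c·X^i·Y^j·Z^k in F becomes c·x^i·y^j·1^k = c·x^i·y^j.
Substituting Z = 1: F(X, Y, 1) = -x**2 + 2*x*y**2 + x*y - x + y**3 - y**2 + 2*y - 2.
Note: deg(f) ≤ deg(F) = 3; strict inequality happens when F is divisible by Z (lost terms).


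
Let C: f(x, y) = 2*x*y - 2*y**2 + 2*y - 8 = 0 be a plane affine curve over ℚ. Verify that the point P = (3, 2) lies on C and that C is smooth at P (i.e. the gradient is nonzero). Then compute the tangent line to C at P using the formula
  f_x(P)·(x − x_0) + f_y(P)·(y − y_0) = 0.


Tangent line at P: 4*x - 12 = 0.

Step 1: f(3, 2) = 0, so P lies on C.
Step 2: partial derivatives
  f_x(x, y) = 2*y, f_y(x, y) = 2*x - 4*y + 2.
  f_x(P) = 4, f_y(P) = 0 (gradient nonzero, so P is smooth).
Step 3: tangent line at P: 4·(x − 3) + 0·(y − 2) = 0.
Expanding: 4*x - 12 = 0.


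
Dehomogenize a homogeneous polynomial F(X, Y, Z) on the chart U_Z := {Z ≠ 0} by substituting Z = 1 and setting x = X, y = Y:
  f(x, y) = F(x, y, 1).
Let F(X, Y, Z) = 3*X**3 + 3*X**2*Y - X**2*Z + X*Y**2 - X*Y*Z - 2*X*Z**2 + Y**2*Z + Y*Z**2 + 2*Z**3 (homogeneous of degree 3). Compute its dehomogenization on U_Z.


f(x, y) = 3*x**3 + 3*x**2*y - x**2 + x*y**2 - x*y - 2*x + y**2 + y + 2

On U_Z we set Z = 1. Each monomial c·X^i·Y^j·Z^k in F becomes c·x^i·y^j·1^k = c·x^i·y^j.
Substituting Z = 1: F(X, Y, 1) = 3*x**3 + 3*x**2*y - x**2 + x*y**2 - x*y - 2*x + y**2 + y + 2.
Note: deg(f) ≤ deg(F) = 3; strict inequality happens when F is divisible by Z (lost terms).


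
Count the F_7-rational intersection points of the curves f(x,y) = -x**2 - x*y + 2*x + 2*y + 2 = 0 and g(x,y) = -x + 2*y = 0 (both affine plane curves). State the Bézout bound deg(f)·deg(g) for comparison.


Common zeros: {(1, 4)}; count = 1; Bézout bound = 2.

deg(f) = 2, deg(g) = 1, so Bézout bound = 2.
Scan x ∈ F_7. For each x, list the y ∈ F_7 with f(x, y) ≡ 0 and those with g(x, y) ≡ 0 (mod 7); the common zeros in that column are the intersection.
  x = 0: f ≡ 0 at y ∈ {6}; g ≡ 0 at y ∈ {0}; common: ∅.
  x = 1: f ≡ 0 at y ∈ {4}; g ≡ 0 at y ∈ {4}; common: {4}.
  x = 2: f ≡ 0 at y ∈ ∅; g ≡ 0 at y ∈ {1}; common: ∅.
  x = 3: f ≡ 0 at y ∈ {6}; g ≡ 0 at y ∈ {5}; common: ∅.
  x = 4: f ≡ 0 at y ∈ {4}; g ≡ 0 at y ∈ {2}; common: ∅.
  x = 5: f ≡ 0 at y ∈ {5}; g ≡ 0 at y ∈ {6}; common: ∅.
  x = 6: f ≡ 0 at y ∈ {5}; g ≡ 0 at y ∈ {3}; common: ∅.
Collecting: common zeros = {(1, 4)}, so the count is 1.
Comparison with the Bézout bound: 1 ≤ 2 = deg(f)·deg(g), as expected for curves with no common component (the affine F_7-count falls short of the bound because intersections may lie at infinity, over extension fields, or carry multiplicity).


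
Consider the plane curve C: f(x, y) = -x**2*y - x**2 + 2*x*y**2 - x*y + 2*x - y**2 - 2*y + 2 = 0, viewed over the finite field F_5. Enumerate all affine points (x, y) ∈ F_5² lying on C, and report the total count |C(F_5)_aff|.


Affine F_5-points: {(1, 1), (1, 3), (2, 3), (3, 1)}; count = 4.

For each of the 25 pairs (x, y) ∈ F_5², evaluate f(x, y) mod 5. Record the zeros.
  x = 0: [0↦2, 1↦4, 2↦4, 3↦2, 4↦3]  zeros at y ∈ ∅
  x = 1: [0↦3, 1↦0, 2↦4, 3↦0, 4↦3]  zeros at y ∈ {1, 3}
  x = 2: [0↦2, 1↦2, 2↦3, 3↦0, 4↦3]  zeros at y ∈ {3}
  x = 3: [0↦4, 1↦0, 2↦1, 3↦2, 4↦3]  zeros at y ∈ {1}
  x = 4: [0↦4, 1↦4, 2↦3, 3↦1, 4↦3]  zeros at y ∈ ∅
Collecting zeros: affine points = {(1, 1), (1, 3), (2, 3), (3, 1)}.
Total count |C(F_5)_aff| = 4.


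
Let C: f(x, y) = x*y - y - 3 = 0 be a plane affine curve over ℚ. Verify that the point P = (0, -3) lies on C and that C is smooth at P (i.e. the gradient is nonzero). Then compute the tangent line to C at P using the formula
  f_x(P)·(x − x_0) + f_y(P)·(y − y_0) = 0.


Tangent line at P: -3*x - y - 3 = 0.

Step 1: f(0, -3) = 0, so P lies on C.
Step 2: partial derivatives
  f_x(x, y) = y, f_y(x, y) = x - 1.
  f_x(P) = -3, f_y(P) = -1 (gradient nonzero, so P is smooth).
Step 3: tangent line at P: -3·(x − 0) + -1·(y − -3) = 0.
Expanding: -3*x - y - 3 = 0.


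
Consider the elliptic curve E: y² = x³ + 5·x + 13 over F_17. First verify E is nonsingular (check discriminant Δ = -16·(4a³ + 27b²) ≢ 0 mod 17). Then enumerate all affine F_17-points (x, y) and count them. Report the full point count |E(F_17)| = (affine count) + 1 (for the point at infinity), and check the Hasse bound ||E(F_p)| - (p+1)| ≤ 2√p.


Affine points = {(0, 8), (0, 9), (1, 6), (1, 11), (3, 2), (3, 15), (6, 2), (6, 15), (7, 0), (8, 2), (8, 15), (10, 3), (10, 14), (12, 4), (12, 13)}; affine count = 15; |E(F_17)| = 16.

Discriminant check: Δ ∝ 4a³ + 27b² = 4·5³ + 27·13² = 4·125 + 27·169 ≡ 14 (mod 17). Nonzero ⇒ E is nonsingular.
For each x ∈ F_17, compute rhs = x³ + 5·x + 13 mod 17, then count y ∈ F_17 with y² ≡ rhs.
  x = 0: rhs = 13, matching y values: 8, 9 (2 points).
  x = 1: rhs = 2, matching y values: 6, 11 (2 points).
  x = 2: rhs = 14, matching y values: none (0 points).
  x = 3: rhs = 4, matching y values: 2, 15 (2 points).
  x = 4: rhs = 12, matching y values: none (0 points).
  x = 5: rhs = 10, matching y values: none (0 points).
  x = 6: rhs = 4, matching y values: 2, 15 (2 points).
  x = 7: rhs = 0, matching y values: 0 (1 points).
  x = 8: rhs = 4, matching y values: 2, 15 (2 points).
  x = 9: rhs = 5, matching y values: none (0 points).
  x = 10: rhs = 9, matching y values: 3, 14 (2 points).
  x = 11: rhs = 5, matching y values: none (0 points).
  x = 12: rhs = 16, matching y values: 4, 13 (2 points).
  x = 13: rhs = 14, matching y values: none (0 points).
  x = 14: rhs = 5, matching y values: none (0 points).
  x = 15: rhs = 12, matching y values: none (0 points).
  x = 16: rhs = 7, matching y values: none (0 points).
Total affine count: 15.
Full point count |E(F_17)| = 15 + 1 = 16.
Hasse bound: |16 − (17+1)| = |-2| = 2 ≤ 2√17 ≈ 8.2462 ✓.


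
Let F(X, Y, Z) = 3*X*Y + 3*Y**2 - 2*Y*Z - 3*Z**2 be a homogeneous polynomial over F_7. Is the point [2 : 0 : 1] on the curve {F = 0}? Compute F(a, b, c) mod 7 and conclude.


F(2,0,1) ≡ 4 (mod 7); P is NOT on the curve.

Evaluate F(2, 0, 1) term-by-term (mod 7).
  3*X*Y ↦ 3·2·0·1 = 0
  3*Y**2 ↦ 3·1·0·1 = 0
  -2*Y*Z ↦ -2·1·0·1 = 0
  -3*Z**2 ↦ -3·1·1·1 = -3
Sum: F(2, 0, 1) = (0) + (0) + (0) + (-3) = -3.
Reducing mod 7: -3 ≡ 4 (mod 7).
Since F(a, b, c) ≡ 4 ≠ 0 (mod 7), P does NOT lie on the curve.


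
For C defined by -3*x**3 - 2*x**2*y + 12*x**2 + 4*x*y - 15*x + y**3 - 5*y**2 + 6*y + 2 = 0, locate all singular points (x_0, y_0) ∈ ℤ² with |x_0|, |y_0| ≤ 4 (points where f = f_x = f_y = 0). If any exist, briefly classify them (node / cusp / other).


Singular points: {(1, 2)}; classification: node.

Compute partial derivatives:
  f_x = -9*x**2 - 4*x*y + 24*x + 4*y - 15.
  f_y = -2*x**2 + 4*x + 3*y**2 - 10*y + 6.
Scan x_0 ∈ {−4, ..., 4}. For each x_0, f_y(x_0, y) is a polynomial in y; find its integer roots y ∈ {−4, ..., 4}, then test f_x and f at those candidates.
  x = -4: f_y(-4, y) = 3*y**2 - 10*y - 42; no integer root y with |y| ≤ 4.
  x = -3: f_y(-3, y) = 3*y**2 - 10*y - 24; no integer root y with |y| ≤ 4.
  x = -2: f_y(-2, y) = 3*y**2 - 10*y - 10; no integer root y with |y| ≤ 4.
  x = -1: f_y(-1, y) = 3*y**2 - 10*y; vanishes at y ∈ {0}. (-1, 0): f_x = -48 ≠ 0.
  x = 0: f_y(0, y) = 3*y**2 - 10*y + 6; no integer root y with |y| ≤ 4.
  x = 1: f_y(1, y) = 3*y**2 - 10*y + 8; vanishes at y ∈ {2}. (1, 2): f_x = 0, f = 0 — SINGULAR.
  x = 2: f_y(2, y) = 3*y**2 - 10*y + 6; no integer root y with |y| ≤ 4.
  x = 3: f_y(3, y) = 3*y**2 - 10*y; vanishes at y ∈ {0}. (3, 0): f_x = -24 ≠ 0.
  x = 4: f_y(4, y) = 3*y**2 - 10*y - 10; no integer root y with |y| ≤ 4.
Only singular point on the grid: (1, 2).
Classify: substitute x = 1 + u, y = 2 + v and expand: f = -3*u**3 - 2*u**2*v - u**2 + v**3 + v**2.
No constant or linear terms (consistent with a singular point). Quadratic part: -u**2 + v**2. Cubic part: -3*u**3 - 2*u**2*v + v**3.
The quadratic part v**2 - u**2 = (v − u)(v + u) splits into two distinct linear factors, so there are two distinct tangent lines y − 2 = ±(x − 1) — this is a node (ordinary double point).
Classification: node.


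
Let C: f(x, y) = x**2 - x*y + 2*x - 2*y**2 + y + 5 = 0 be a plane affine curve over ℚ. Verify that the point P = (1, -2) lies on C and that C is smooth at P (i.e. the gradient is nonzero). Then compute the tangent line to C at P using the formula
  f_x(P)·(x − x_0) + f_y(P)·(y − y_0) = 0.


Tangent line at P: 6*x + 8*y + 10 = 0.

Step 1: f(1, -2) = 0, so P lies on C.
Step 2: partial derivatives
  f_x(x, y) = 2*x - y + 2, f_y(x, y) = -x - 4*y + 1.
  f_x(P) = 6, f_y(P) = 8 (gradient nonzero, so P is smooth).
Step 3: tangent line at P: 6·(x − 1) + 8·(y − -2) = 0.
Expanding: 6*x + 8*y + 10 = 0.


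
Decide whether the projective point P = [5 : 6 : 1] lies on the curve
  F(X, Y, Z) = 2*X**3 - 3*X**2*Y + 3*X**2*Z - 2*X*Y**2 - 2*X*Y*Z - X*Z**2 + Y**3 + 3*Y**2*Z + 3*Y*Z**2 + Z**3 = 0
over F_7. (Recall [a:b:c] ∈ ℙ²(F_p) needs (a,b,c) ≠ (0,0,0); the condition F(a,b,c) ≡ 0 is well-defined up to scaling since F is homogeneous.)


F(5,6,1) ≡ 3 (mod 7); P is NOT on the curve.

Evaluate F(5, 6, 1) term-by-term (mod 7).
  2*X**3 ↦ 2·125·1·1 = 250
  -3*X**2*Y ↦ -3·25·6·1 = -450
  3*X**2*Z ↦ 3·25·1·1 = 75
  -2*X*Y**2 ↦ -2·5·36·1 = -360
  -2*X*Y*Z ↦ -2·5·6·1 = -60
  -X*Z**2 ↦ -1·5·1·1 = -5
  Y**3 ↦ 1·1·216·1 = 216
  3*Y**2*Z ↦ 3·1·36·1 = 108
  3*Y*Z**2 ↦ 3·1·6·1 = 18
  Z**3 ↦ 1·1·1·1 = 1
Sum: F(5, 6, 1) = (250) + (-450) + (75) + (-360) + (-60) + (-5) + (216) + (108) + (18) + (1) = -207.
Reducing mod 7: -207 ≡ 3 (mod 7).
Since F(a, b, c) ≡ 3 ≠ 0 (mod 7), P does NOT lie on the curve.


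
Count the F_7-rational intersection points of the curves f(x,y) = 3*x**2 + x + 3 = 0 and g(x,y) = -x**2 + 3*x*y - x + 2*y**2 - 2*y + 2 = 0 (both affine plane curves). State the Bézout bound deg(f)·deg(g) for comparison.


Common zeros: {(1, 0), (1, 3)}; count = 2; Bézout bound = 4.

deg(f) = 2, deg(g) = 2, so Bézout bound = 4.
Scan x ∈ F_7. For each x, list the y ∈ F_7 with f(x, y) ≡ 0 and those with g(x, y) ≡ 0 (mod 7); the common zeros in that column are the intersection.
  x = 0: f ≡ 0 at y ∈ ∅; g ≡ 0 at y ∈ {3, 5}; common: ∅.
  x = 1: f ≡ 0 at y ∈ {0, 1, 2, 3, 4, 5, 6}; g ≡ 0 at y ∈ {0, 3}; common: {0, 3}.
  x = 2: f ≡ 0 at y ∈ ∅; g ≡ 0 at y ∈ ∅; common: ∅.
  x = 3: f ≡ 0 at y ∈ ∅; g ≡ 0 at y ∈ ∅; common: ∅.
  x = 4: f ≡ 0 at y ∈ ∅; g ≡ 0 at y ∈ ∅; common: ∅.
  x = 5: f ≡ 0 at y ∈ ∅; g ≡ 0 at y ∈ {0, 4}; common: ∅.
  x = 6: f ≡ 0 at y ∈ ∅; g ≡ 0 at y ∈ {2, 4}; common: ∅.
Collecting: common zeros = {(1, 0), (1, 3)}, so the count is 2.
Comparison with the Bézout bound: 2 ≤ 4 = deg(f)·deg(g), as expected for curves with no common component (the affine F_7-count falls short of the bound because intersections may lie at infinity, over extension fields, or carry multiplicity).


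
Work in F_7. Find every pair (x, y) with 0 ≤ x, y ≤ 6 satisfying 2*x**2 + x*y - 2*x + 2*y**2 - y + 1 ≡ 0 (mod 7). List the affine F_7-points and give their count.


Affine F_7-points: {(0, 2)}; count = 1.

For each of the 49 pairs (x, y) ∈ F_7², evaluate f(x, y) mod 7. Record the zeros.
  x = 0: [0↦1, 1↦2, 2↦0, 3↦2, 4↦1, 5↦4, 6↦4]  zeros at y ∈ {2}
  x = 1: [0↦1, 1↦3, 2↦2, 3↦5, 4↦5, 5↦2, 6↦3]  zeros at y ∈ ∅
  x = 2: [0↦5, 1↦1, 2↦1, 3↦5, 4↦6, 5↦4, 6↦6]  zeros at y ∈ ∅
  x = 3: [0↦6, 1↦3, 2↦4, 3↦2, 4↦4, 5↦3, 6↦6]  zeros at y ∈ ∅
  x = 4: [0↦4, 1↦2, 2↦4, 3↦3, 4↦6, 5↦6, 6↦3]  zeros at y ∈ ∅
  x = 5: [0↦6, 1↦5, 2↦1, 3↦1, 4↦5, 5↦6, 6↦4]  zeros at y ∈ ∅
  x = 6: [0↦5, 1↦5, 2↦2, 3↦3, 4↦1, 5↦3, 6↦2]  zeros at y ∈ ∅
Collecting zeros: affine points = {(0, 2)}.
Total count |C(F_7)_aff| = 1.


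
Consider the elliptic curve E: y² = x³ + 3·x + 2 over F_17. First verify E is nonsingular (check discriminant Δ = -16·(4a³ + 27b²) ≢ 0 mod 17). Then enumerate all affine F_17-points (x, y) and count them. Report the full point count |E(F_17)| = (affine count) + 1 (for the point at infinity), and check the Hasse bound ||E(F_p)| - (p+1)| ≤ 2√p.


Affine points = {(0, 6), (0, 11), (2, 4), (2, 13), (3, 2), (3, 15), (6, 7), (6, 10), (7, 3), (7, 14), (12, 7), (12, 10), (14, 0), (16, 7), (16, 10)}; affine count = 15; |E(F_17)| = 16.

Discriminant check: Δ ∝ 4a³ + 27b² = 4·3³ + 27·2² = 4·27 + 27·4 ≡ 12 (mod 17). Nonzero ⇒ E is nonsingular.
For each x ∈ F_17, compute rhs = x³ + 3·x + 2 mod 17, then count y ∈ F_17 with y² ≡ rhs.
  x = 0: rhs = 2, matching y values: 6, 11 (2 points).
  x = 1: rhs = 6, matching y values: none (0 points).
  x = 2: rhs = 16, matching y values: 4, 13 (2 points).
  x = 3: rhs = 4, matching y values: 2, 15 (2 points).
  x = 4: rhs = 10, matching y values: none (0 points).
  x = 5: rhs = 6, matching y values: none (0 points).
  x = 6: rhs = 15, matching y values: 7, 10 (2 points).
  x = 7: rhs = 9, matching y values: 3, 14 (2 points).
  x = 8: rhs = 11, matching y values: none (0 points).
  x = 9: rhs = 10, matching y values: none (0 points).
  x = 10: rhs = 12, matching y values: none (0 points).
  x = 11: rhs = 6, matching y values: none (0 points).
  x = 12: rhs = 15, matching y values: 7, 10 (2 points).
  x = 13: rhs = 11, matching y values: none (0 points).
  x = 14: rhs = 0, matching y values: 0 (1 points).
  x = 15: rhs = 5, matching y values: none (0 points).
  x = 16: rhs = 15, matching y values: 7, 10 (2 points).
Total affine count: 15.
Full point count |E(F_17)| = 15 + 1 = 16.
Hasse bound: |16 − (17+1)| = |-2| = 2 ≤ 2√17 ≈ 8.2462 ✓.


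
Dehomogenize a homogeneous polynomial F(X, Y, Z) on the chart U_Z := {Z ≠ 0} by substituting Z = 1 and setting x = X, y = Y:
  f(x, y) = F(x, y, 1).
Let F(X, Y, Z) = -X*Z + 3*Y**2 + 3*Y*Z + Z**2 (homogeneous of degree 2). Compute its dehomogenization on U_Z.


f(x, y) = -x + 3*y**2 + 3*y + 1

On U_Z we set Z = 1. Each monomial c·X^i·Y^j·Z^k in F becomes c·x^i·y^j·1^k = c·x^i·y^j.
Substituting Z = 1: F(X, Y, 1) = -x + 3*y**2 + 3*y + 1.
Note: deg(f) ≤ deg(F) = 2; strict inequality happens when F is divisible by Z (lost terms).


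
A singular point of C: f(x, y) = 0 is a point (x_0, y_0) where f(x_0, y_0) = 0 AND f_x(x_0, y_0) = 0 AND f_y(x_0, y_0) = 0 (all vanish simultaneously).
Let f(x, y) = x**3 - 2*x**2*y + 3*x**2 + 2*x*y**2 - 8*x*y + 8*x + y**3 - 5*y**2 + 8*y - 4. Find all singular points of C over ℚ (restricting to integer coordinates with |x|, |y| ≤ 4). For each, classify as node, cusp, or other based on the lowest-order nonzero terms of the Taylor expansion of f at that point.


Singular points: {(0, 2)}; classification: node.

Compute partial derivatives:
  f_x = 3*x**2 - 4*x*y + 6*x + 2*y**2 - 8*y + 8.
  f_y = -2*x**2 + 4*x*y - 8*x + 3*y**2 - 10*y + 8.
Scan x_0 ∈ {−4, ..., 4}. For each x_0, f_y(x_0, y) is a polynomial in y; find its integer roots y ∈ {−4, ..., 4}, then test f_x and f at those candidates.
  x = -4: f_y(-4, y) = 3*y**2 - 26*y + 8; no integer root y with |y| ≤ 4.
  x = -3: f_y(-3, y) = 3*y**2 - 22*y + 14; no integer root y with |y| ≤ 4.
  x = -2: f_y(-2, y) = 3*y**2 - 18*y + 16; no integer root y with |y| ≤ 4.
  x = -1: f_y(-1, y) = 3*y**2 - 14*y + 14; no integer root y with |y| ≤ 4.
  x = 0: f_y(0, y) = 3*y**2 - 10*y + 8; vanishes at y ∈ {2}. (0, 2): f_x = 0, f = 0 — SINGULAR.
  x = 1: f_y(1, y) = 3*y**2 - 6*y - 2; no integer root y with |y| ≤ 4.
  x = 2: f_y(2, y) = 3*y**2 - 2*y - 16; vanishes at y ∈ {-2}. (2, -2): f_x = 72 ≠ 0.
  x = 3: f_y(3, y) = 3*y**2 + 2*y - 34; no integer root y with |y| ≤ 4.
  x = 4: f_y(4, y) = 3*y**2 + 6*y - 56; no integer root y with |y| ≤ 4.
Only singular point on the grid: (0, 2).
Classify: substitute x = 0 + u, y = 2 + v and expand: f = u**3 - 2*u**2*v - u**2 + 2*u*v**2 + v**3 + v**2.
No constant or linear terms (consistent with a singular point). Quadratic part: -u**2 + v**2. Cubic part: u**3 - 2*u**2*v + 2*u*v**2 + v**3.
The quadratic part v**2 - u**2 = (v − u)(v + u) splits into two distinct linear factors, so there are two distinct tangent lines y − 2 = ±(x − 0) — this is a node (ordinary double point).
Classification: node.


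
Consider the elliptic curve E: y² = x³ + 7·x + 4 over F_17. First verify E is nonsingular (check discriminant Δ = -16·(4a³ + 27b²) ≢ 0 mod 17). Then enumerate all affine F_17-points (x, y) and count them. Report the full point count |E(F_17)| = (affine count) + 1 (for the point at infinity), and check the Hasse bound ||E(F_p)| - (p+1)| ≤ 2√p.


Affine points = {(0, 2), (0, 15), (2, 3), (2, 14), (3, 1), (3, 16), (11, 1), (11, 16), (15, 4), (15, 13), (16, 8), (16, 9)}; affine count = 12; |E(F_17)| = 13.

Discriminant check: Δ ∝ 4a³ + 27b² = 4·7³ + 27·4² = 4·343 + 27·16 ≡ 2 (mod 17). Nonzero ⇒ E is nonsingular.
For each x ∈ F_17, compute rhs = x³ + 7·x + 4 mod 17, then count y ∈ F_17 with y² ≡ rhs.
  x = 0: rhs = 4, matching y values: 2, 15 (2 points).
  x = 1: rhs = 12, matching y values: none (0 points).
  x = 2: rhs = 9, matching y values: 3, 14 (2 points).
  x = 3: rhs = 1, matching y values: 1, 16 (2 points).
  x = 4: rhs = 11, matching y values: none (0 points).
  x = 5: rhs = 11, matching y values: none (0 points).
  x = 6: rhs = 7, matching y values: none (0 points).
  x = 7: rhs = 5, matching y values: none (0 points).
  x = 8: rhs = 11, matching y values: none (0 points).
  x = 9: rhs = 14, matching y values: none (0 points).
  x = 10: rhs = 3, matching y values: none (0 points).
  x = 11: rhs = 1, matching y values: 1, 16 (2 points).
  x = 12: rhs = 14, matching y values: none (0 points).
  x = 13: rhs = 14, matching y values: none (0 points).
  x = 14: rhs = 7, matching y values: none (0 points).
  x = 15: rhs = 16, matching y values: 4, 13 (2 points).
  x = 16: rhs = 13, matching y values: 8, 9 (2 points).
Total affine count: 12.
Full point count |E(F_17)| = 12 + 1 = 13.
Hasse bound: |13 − (17+1)| = |-5| = 5 ≤ 2√17 ≈ 8.2462 ✓.


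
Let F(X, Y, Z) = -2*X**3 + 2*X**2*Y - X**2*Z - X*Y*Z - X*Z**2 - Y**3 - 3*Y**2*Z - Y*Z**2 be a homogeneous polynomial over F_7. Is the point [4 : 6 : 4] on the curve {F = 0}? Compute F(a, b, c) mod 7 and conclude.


F(4,6,4) ≡ 6 (mod 7); P is NOT on the curve.

Evaluate F(4, 6, 4) term-by-term (mod 7).
  -2*X**3 ↦ -2·64·1·1 = -128
  2*X**2*Y ↦ 2·16·6·1 = 192
  -X**2*Z ↦ -1·16·1·4 = -64
  -X*Y*Z ↦ -1·4·6·4 = -96
  -X*Z**2 ↦ -1·4·1·16 = -64
  -Y**3 ↦ -1·1·216·1 = -216
  -3*Y**2*Z ↦ -3·1·36·4 = -432
  -Y*Z**2 ↦ -1·1·6·16 = -96
Sum: F(4, 6, 4) = (-128) + (192) + (-64) + (-96) + (-64) + (-216) + (-432) + (-96) = -904.
Reducing mod 7: -904 ≡ 6 (mod 7).
Since F(a, b, c) ≡ 6 ≠ 0 (mod 7), P does NOT lie on the curve.


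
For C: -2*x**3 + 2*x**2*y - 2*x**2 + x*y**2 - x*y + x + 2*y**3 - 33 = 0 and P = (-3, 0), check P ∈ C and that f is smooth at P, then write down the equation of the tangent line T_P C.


Tangent line at P: -41*x + 21*y - 123 = 0.

Step 1: f(-3, 0) = 0, so P lies on C.
Step 2: partial derivatives
  f_x(x, y) = -6*x**2 + 4*x*y - 4*x + y**2 - y + 1, f_y(x, y) = 2*x**2 + 2*x*y - x + 6*y**2.
  f_x(P) = -41, f_y(P) = 21 (gradient nonzero, so P is smooth).
Step 3: tangent line at P: -41·(x − -3) + 21·(y − 0) = 0.
Expanding: -41*x + 21*y - 123 = 0.


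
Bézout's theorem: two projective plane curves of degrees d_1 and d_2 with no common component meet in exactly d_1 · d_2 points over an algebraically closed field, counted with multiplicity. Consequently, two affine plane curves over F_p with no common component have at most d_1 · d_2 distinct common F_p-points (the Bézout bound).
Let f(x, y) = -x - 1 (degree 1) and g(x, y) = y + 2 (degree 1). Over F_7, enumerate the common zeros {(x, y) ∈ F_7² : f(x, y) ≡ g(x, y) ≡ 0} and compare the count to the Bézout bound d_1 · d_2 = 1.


Common zeros: {(6, 5)}; count = 1; Bézout bound = 1.

deg(f) = 1, deg(g) = 1, so Bézout bound = 1.
Scan x ∈ F_7. For each x, list the y ∈ F_7 with f(x, y) ≡ 0 and those with g(x, y) ≡ 0 (mod 7); the common zeros in that column are the intersection.
  x = 0: f ≡ 0 at y ∈ ∅; g ≡ 0 at y ∈ {5}; common: ∅.
  x = 1: f ≡ 0 at y ∈ ∅; g ≡ 0 at y ∈ {5}; common: ∅.
  x = 2: f ≡ 0 at y ∈ ∅; g ≡ 0 at y ∈ {5}; common: ∅.
  x = 3: f ≡ 0 at y ∈ ∅; g ≡ 0 at y ∈ {5}; common: ∅.
  x = 4: f ≡ 0 at y ∈ ∅; g ≡ 0 at y ∈ {5}; common: ∅.
  x = 5: f ≡ 0 at y ∈ ∅; g ≡ 0 at y ∈ {5}; common: ∅.
  x = 6: f ≡ 0 at y ∈ {0, 1, 2, 3, 4, 5, 6}; g ≡ 0 at y ∈ {5}; common: {5}.
Collecting: common zeros = {(6, 5)}, so the count is 1.
Comparison with the Bézout bound: 1 ≤ 1 = deg(f)·deg(g), as expected for curves with no common component (the bound is attained).


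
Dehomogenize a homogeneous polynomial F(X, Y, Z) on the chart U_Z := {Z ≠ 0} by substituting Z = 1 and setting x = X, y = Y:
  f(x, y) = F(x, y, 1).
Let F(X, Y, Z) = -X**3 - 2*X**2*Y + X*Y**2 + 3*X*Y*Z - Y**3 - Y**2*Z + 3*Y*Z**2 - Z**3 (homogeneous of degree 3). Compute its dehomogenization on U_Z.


f(x, y) = -x**3 - 2*x**2*y + x*y**2 + 3*x*y - y**3 - y**2 + 3*y - 1

On U_Z we set Z = 1. Each monomial c·X^i·Y^j·Z^k in F becomes c·x^i·y^j·1^k = c·x^i·y^j.
Substituting Z = 1: F(X, Y, 1) = -x**3 - 2*x**2*y + x*y**2 + 3*x*y - y**3 - y**2 + 3*y - 1.
Note: deg(f) ≤ deg(F) = 3; strict inequality happens when F is divisible by Z (lost terms).


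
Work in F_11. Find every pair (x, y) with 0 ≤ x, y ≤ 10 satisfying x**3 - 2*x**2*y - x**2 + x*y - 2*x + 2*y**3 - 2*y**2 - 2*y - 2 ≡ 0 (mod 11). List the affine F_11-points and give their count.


Affine F_11-points: {(0, 7), (0, 9), (1, 9), (3, 8), (4, 5), (5, 0), (7, 9), (8, 1), (9, 1)}; count = 9.

For each of the 121 pairs (x, y) ∈ F_11², evaluate f(x, y) mod 11. Record the zeros.
  x = 0: [0↦9, 1↦7, 2↦2, 3↦6, 4↦9, 5↦1, 6↦5, 7↦0, 8↦9, 9↦0, 10↦7]  zeros at y ∈ {7, 9}
  x = 1: [0↦7, 1↦4, 2↦9, 3↦1, 4↦3, 5↦5, 6↦8, 7↦2, 8↦10, 9↦0, 10↦6]  zeros at y ∈ {9}
  x = 2: [0↦9, 1↦1, 2↦1, 3↦10, 4↦7, 5↦4, 6↦2, 7↦2, 8↦5, 9↦1, 10↦2]  zeros at y ∈ ∅
  x = 3: [0↦10, 1↦4, 2↦6, 3↦6, 4↦5, 5↦4, 6↦4, 7↦6, 8↦0, 9↦9, 10↦1]  zeros at y ∈ {8}
  x = 4: [0↦5, 1↦8, 2↦8, 3↦6, 4↦3, 5↦0, 6↦9, 7↦9, 8↦1, 9↦8, 10↦9]  zeros at y ∈ {5}
  x = 5: [0↦0, 1↦8, 2↦2, 3↦5, 4↦7, 5↦9, 6↦1, 7↦6, 8↦3, 9↦4, 10↦10]  zeros at y ∈ {0}
  x = 6: [0↦1, 1↦10, 2↦5, 3↦9, 4↦1, 5↦4, 6↦8, 7↦3, 8↦1, 9↦3, 10↦10]  zeros at y ∈ ∅
  x = 7: [0↦3, 1↦9, 2↦1, 3↦2, 4↦2, 5↦2, 6↦3, 7↦6, 8↦1, 9↦0, 10↦4]  zeros at y ∈ {9}
  x = 8: [0↦1, 1↦0, 2↦7, 3↦1, 4↦5, 5↦9, 6↦3, 7↦10, 8↦9, 9↦1, 10↦9]  zeros at y ∈ {1}
  x = 9: [0↦1, 1↦0, 2↦7, 3↦1, 4↦5, 5↦9, 6↦3, 7↦10, 8↦9, 9↦1, 10↦9]  zeros at y ∈ {1}
  x = 10: [0↦9, 1↦4, 2↦7, 3↦8, 4↦8, 5↦8, 6↦9, 7↦1, 8↦7, 9↦6, 10↦10]  zeros at y ∈ ∅
Collecting zeros: affine points = {(0, 7), (0, 9), (1, 9), (3, 8), (4, 5), (5, 0), (7, 9), (8, 1), (9, 1)}.
Total count |C(F_11)_aff| = 9.


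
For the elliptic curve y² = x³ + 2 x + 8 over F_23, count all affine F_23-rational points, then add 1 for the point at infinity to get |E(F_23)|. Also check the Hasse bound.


Affine points = {(0, 10), (0, 13), (3, 8), (3, 15), (6, 11), (6, 12), (10, 4), (10, 19), (11, 2), (11, 21), (12, 9), (12, 14), (13, 0), (15, 3), (15, 20)}; affine count = 15; |E(F_23)| = 16.

Discriminant check: Δ ∝ 4a³ + 27b² = 4·2³ + 27·8² = 4·8 + 27·64 ≡ 12 (mod 23). Nonzero ⇒ E is nonsingular.
For each x ∈ F_23, compute rhs = x³ + 2·x + 8 mod 23, then count y ∈ F_23 with y² ≡ rhs.
  x = 0: rhs = 8, matching y values: 10, 13 (2 points).
  x = 1: rhs = 11, matching y values: none (0 points).
  x = 2: rhs = 20, matching y values: none (0 points).
  x = 3: rhs = 18, matching y values: 8, 15 (2 points).
  x = 4: rhs = 11, matching y values: none (0 points).
  x = 5: rhs = 5, matching y values: none (0 points).
  x = 6: rhs = 6, matching y values: 11, 12 (2 points).
  x = 7: rhs = 20, matching y values: none (0 points).
  x = 8: rhs = 7, matching y values: none (0 points).
  x = 9: rhs = 19, matching y values: none (0 points).
  x = 10: rhs = 16, matching y values: 4, 19 (2 points).
  x = 11: rhs = 4, matching y values: 2, 21 (2 points).
  x = 12: rhs = 12, matching y values: 9, 14 (2 points).
  x = 13: rhs = 0, matching y values: 0 (1 points).
  x = 14: rhs = 20, matching y values: none (0 points).
  x = 15: rhs = 9, matching y values: 3, 20 (2 points).
  x = 16: rhs = 19, matching y values: none (0 points).
  x = 17: rhs = 10, matching y values: none (0 points).
  x = 18: rhs = 11, matching y values: none (0 points).
  x = 19: rhs = 5, matching y values: none (0 points).
  x = 20: rhs = 21, matching y values: none (0 points).
  x = 21: rhs = 19, matching y values: none (0 points).
  x = 22: rhs = 5, matching y values: none (0 points).
Total affine count: 15.
Full point count |E(F_23)| = 15 + 1 = 16.
Hasse bound: |16 − (23+1)| = |-8| = 8 ≤ 2√23 ≈ 9.5917 ✓.


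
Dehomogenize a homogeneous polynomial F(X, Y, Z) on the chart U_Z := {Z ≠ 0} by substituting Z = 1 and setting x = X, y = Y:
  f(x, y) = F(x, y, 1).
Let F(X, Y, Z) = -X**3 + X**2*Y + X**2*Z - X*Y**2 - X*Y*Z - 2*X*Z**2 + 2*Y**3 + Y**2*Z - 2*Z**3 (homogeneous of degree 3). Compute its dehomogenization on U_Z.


f(x, y) = -x**3 + x**2*y + x**2 - x*y**2 - x*y - 2*x + 2*y**3 + y**2 - 2

On U_Z we set Z = 1. Each monomial c·X^i·Y^j·Z^k in F becomes c·x^i·y^j·1^k = c·x^i·y^j.
Substituting Z = 1: F(X, Y, 1) = -x**3 + x**2*y + x**2 - x*y**2 - x*y - 2*x + 2*y**3 + y**2 - 2.
Note: deg(f) ≤ deg(F) = 3; strict inequality happens when F is divisible by Z (lost terms).


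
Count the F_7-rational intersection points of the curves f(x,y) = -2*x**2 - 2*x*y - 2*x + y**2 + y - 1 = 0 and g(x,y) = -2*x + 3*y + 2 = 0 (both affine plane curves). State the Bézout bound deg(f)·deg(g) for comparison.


Common zeros: ∅; count = 0; Bézout bound = 2.

deg(f) = 2, deg(g) = 1, so Bézout bound = 2.
Scan x ∈ F_7. For each x, list the y ∈ F_7 with f(x, y) ≡ 0 and those with g(x, y) ≡ 0 (mod 7); the common zeros in that column are the intersection.
  x = 0: f ≡ 0 at y ∈ ∅; g ≡ 0 at y ∈ {4}; common: ∅.
  x = 1: f ≡ 0 at y ∈ {4}; g ≡ 0 at y ∈ {0}; common: ∅.
  x = 2: f ≡ 0 at y ∈ ∅; g ≡ 0 at y ∈ {3}; common: ∅.
  x = 3: f ≡ 0 at y ∈ ∅; g ≡ 0 at y ∈ {6}; common: ∅.
  x = 4: f ≡ 0 at y ∈ ∅; g ≡ 0 at y ∈ {2}; common: ∅.
  x = 5: f ≡ 0 at y ∈ ∅; g ≡ 0 at y ∈ {5}; common: ∅.
  x = 6: f ≡ 0 at y ∈ ∅; g ≡ 0 at y ∈ {1}; common: ∅.
Collecting: common zeros = ∅, so the count is 0.
Comparison with the Bézout bound: 0 ≤ 2 = deg(f)·deg(g), as expected for curves with no common component (the affine F_7-count falls short of the bound because intersections may lie at infinity, over extension fields, or carry multiplicity).


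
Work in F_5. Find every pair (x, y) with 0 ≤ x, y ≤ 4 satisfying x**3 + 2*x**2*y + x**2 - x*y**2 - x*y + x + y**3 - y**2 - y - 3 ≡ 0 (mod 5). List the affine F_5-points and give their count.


Affine F_5-points: {(1, 0), (1, 2)}; count = 2.

For each of the 25 pairs (x, y) ∈ F_5², evaluate f(x, y) mod 5. Record the zeros.
  x = 0: [0↦2, 1↦1, 2↦4, 3↦2, 4↦1]  zeros at y ∈ ∅
  x = 1: [0↦0, 1↦4, 2↦0, 3↦4, 4↦2]  zeros at y ∈ {0, 2}
  x = 2: [0↦1, 1↦4, 2↦2, 3↦1, 4↦2]  zeros at y ∈ ∅
  x = 3: [0↦1, 1↦2, 2↦1, 3↦4, 4↦2]  zeros at y ∈ ∅
  x = 4: [0↦1, 1↦4, 2↦3, 3↦4, 4↦3]  zeros at y ∈ ∅
Collecting zeros: affine points = {(1, 0), (1, 2)}.
Total count |C(F_5)_aff| = 2.


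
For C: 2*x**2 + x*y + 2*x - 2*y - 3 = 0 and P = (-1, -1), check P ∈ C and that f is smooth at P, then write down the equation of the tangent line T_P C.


Tangent line at P: -3*x - 3*y - 6 = 0.

Step 1: f(-1, -1) = 0, so P lies on C.
Step 2: partial derivatives
  f_x(x, y) = 4*x + y + 2, f_y(x, y) = x - 2.
  f_x(P) = -3, f_y(P) = -3 (gradient nonzero, so P is smooth).
Step 3: tangent line at P: -3·(x − -1) + -3·(y − -1) = 0.
Expanding: -3*x - 3*y - 6 = 0.


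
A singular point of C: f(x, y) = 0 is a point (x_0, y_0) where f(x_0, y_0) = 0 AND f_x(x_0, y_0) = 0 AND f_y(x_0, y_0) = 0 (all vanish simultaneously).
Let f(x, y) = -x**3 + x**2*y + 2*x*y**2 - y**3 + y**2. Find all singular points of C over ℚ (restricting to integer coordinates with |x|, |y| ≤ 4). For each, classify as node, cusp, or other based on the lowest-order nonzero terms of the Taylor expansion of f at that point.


Singular points: {(0, 0)}; classification: cusp.

Compute partial derivatives:
  f_x = -3*x**2 + 2*x*y + 2*y**2.
  f_y = x**2 + 4*x*y - 3*y**2 + 2*y.
Scan x_0 ∈ {−4, ..., 4}. For each x_0, f_y(x_0, y) is a polynomial in y; find its integer roots y ∈ {−4, ..., 4}, then test f_x and f at those candidates.
  x = -4: f_y(-4, y) = -3*y**2 - 14*y + 16; no integer root y with |y| ≤ 4.
  x = -3: f_y(-3, y) = -3*y**2 - 10*y + 9; no integer root y with |y| ≤ 4.
  x = -2: f_y(-2, y) = -3*y**2 - 6*y + 4; no integer root y with |y| ≤ 4.
  x = -1: f_y(-1, y) = -3*y**2 - 2*y + 1; vanishes at y ∈ {-1}. (-1, -1): f_x = 1 ≠ 0.
  x = 0: f_y(0, y) = -3*y**2 + 2*y; vanishes at y ∈ {0}. (0, 0): f_x = 0, f = 0 — SINGULAR.
  x = 1: f_y(1, y) = -3*y**2 + 6*y + 1; no integer root y with |y| ≤ 4.
  x = 2: f_y(2, y) = -3*y**2 + 10*y + 4; no integer root y with |y| ≤ 4.
  x = 3: f_y(3, y) = -3*y**2 + 14*y + 9; no integer root y with |y| ≤ 4.
  x = 4: f_y(4, y) = -3*y**2 + 18*y + 16; no integer root y with |y| ≤ 4.
Only singular point on the grid: (0, 0).
Classify: substitute x = 0 + u, y = 0 + v and expand: f = -u**3 + u**2*v + 2*u*v**2 - v**3 + v**2.
No constant or linear terms (consistent with a singular point). Quadratic part: v**2. Cubic part: -u**3 + u**2*v + 2*u*v**2 - v**3.
The quadratic part v**2 is a perfect square, so there is a single (double) tangent line v = 0, i.e. y = 0. Restricting the cubic part to that line (v = 0) leaves -u**3 ≠ 0, so f is not divisible by v and the branch is v² ≈ u**3 to lowest order — this is a cusp.
Classification: cusp.


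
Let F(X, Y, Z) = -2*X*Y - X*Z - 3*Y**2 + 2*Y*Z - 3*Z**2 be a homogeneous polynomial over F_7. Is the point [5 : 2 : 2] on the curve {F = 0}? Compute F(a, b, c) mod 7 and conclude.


F(5,2,2) ≡ 3 (mod 7); P is NOT on the curve.

Evaluate F(5, 2, 2) term-by-term (mod 7).
  -2*X*Y ↦ -2·5·2·1 = -20
  -X*Z ↦ -1·5·1·2 = -10
  -3*Y**2 ↦ -3·1·4·1 = -12
  2*Y*Z ↦ 2·1·2·2 = 8
  -3*Z**2 ↦ -3·1·1·4 = -12
Sum: F(5, 2, 2) = (-20) + (-10) + (-12) + (8) + (-12) = -46.
Reducing mod 7: -46 ≡ 3 (mod 7).
Since F(a, b, c) ≡ 3 ≠ 0 (mod 7), P does NOT lie on the curve.


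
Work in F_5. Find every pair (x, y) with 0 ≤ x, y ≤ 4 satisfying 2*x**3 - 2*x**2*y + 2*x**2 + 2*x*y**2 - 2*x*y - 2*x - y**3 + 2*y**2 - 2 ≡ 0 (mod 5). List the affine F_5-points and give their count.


Affine F_5-points: {(1, 0), (1, 2), (2, 2), (3, 2), (4, 0)}; count = 5.

For each of the 25 pairs (x, y) ∈ F_5², evaluate f(x, y) mod 5. Record the zeros.
  x = 0: [0↦3, 1↦4, 2↦3, 3↦4, 4↦1]  zeros at y ∈ ∅
  x = 1: [0↦0, 1↦4, 2↦0, 3↦2, 4↦4]  zeros at y ∈ {0, 2}
  x = 2: [0↦3, 1↦1, 2↦0, 3↦4, 4↦2]  zeros at y ∈ {2}
  x = 3: [0↦4, 1↦2, 2↦0, 3↦2, 4↦2]  zeros at y ∈ {2}
  x = 4: [0↦0, 1↦4, 2↦2, 3↦3, 4↦1]  zeros at y ∈ {0}
Collecting zeros: affine points = {(1, 0), (1, 2), (2, 2), (3, 2), (4, 0)}.
Total count |C(F_5)_aff| = 5.


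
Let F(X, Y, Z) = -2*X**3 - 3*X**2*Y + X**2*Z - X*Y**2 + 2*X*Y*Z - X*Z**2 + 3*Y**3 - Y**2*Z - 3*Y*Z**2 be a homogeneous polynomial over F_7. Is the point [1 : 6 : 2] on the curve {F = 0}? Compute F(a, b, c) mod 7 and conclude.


F(1,6,2) ≡ 1 (mod 7); P is NOT on the curve.

Evaluate F(1, 6, 2) term-by-term (mod 7).
  -2*X**3 ↦ -2·1·1·1 = -2
  -3*X**2*Y ↦ -3·1·6·1 = -18
  X**2*Z ↦ 1·1·1·2 = 2
  -X*Y**2 ↦ -1·1·36·1 = -36
  2*X*Y*Z ↦ 2·1·6·2 = 24
  -X*Z**2 ↦ -1·1·1·4 = -4
  3*Y**3 ↦ 3·1·216·1 = 648
  -Y**2*Z ↦ -1·1·36·2 = -72
  -3*Y*Z**2 ↦ -3·1·6·4 = -72
Sum: F(1, 6, 2) = (-2) + (-18) + (2) + (-36) + (24) + (-4) + (648) + (-72) + (-72) = 470.
Reducing mod 7: 470 ≡ 1 (mod 7).
Since F(a, b, c) ≡ 1 ≠ 0 (mod 7), P does NOT lie on the curve.


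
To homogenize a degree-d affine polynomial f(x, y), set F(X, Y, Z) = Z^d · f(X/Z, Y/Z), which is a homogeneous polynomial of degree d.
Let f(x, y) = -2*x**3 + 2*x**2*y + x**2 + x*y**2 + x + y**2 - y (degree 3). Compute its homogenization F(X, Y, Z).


F(X, Y, Z) = -2*X**3 + 2*X**2*Y + X**2*Z + X*Y**2 + X*Z**2 + Y**2*Z - Y*Z**2

deg(f) = 3.
Substitute x = X/Z, y = Y/Z into f, then multiply by Z^3.
  monomial -2·x^3·y^0 ↦ -2·X^3·Y^0·Z^0.
  monomial 2·x^2·y^1 ↦ 2·X^2·Y^1·Z^0.
  monomial 1·x^2·y^0 ↦ 1·X^2·Y^0·Z^1.
  monomial 1·x^1·y^2 ↦ 1·X^1·Y^2·Z^0.
  monomial 1·x^1·y^0 ↦ 1·X^1·Y^0·Z^2.
  monomial 1·x^0·y^2 ↦ 1·X^0·Y^2·Z^1.
  monomial -1·x^0·y^1 ↦ -1·X^0·Y^1·Z^2.
Collecting: F(X, Y, Z) = -2*X**3 + 2*X**2*Y + X**2*Z + X*Y**2 + X*Z**2 + Y**2*Z - Y*Z**2.


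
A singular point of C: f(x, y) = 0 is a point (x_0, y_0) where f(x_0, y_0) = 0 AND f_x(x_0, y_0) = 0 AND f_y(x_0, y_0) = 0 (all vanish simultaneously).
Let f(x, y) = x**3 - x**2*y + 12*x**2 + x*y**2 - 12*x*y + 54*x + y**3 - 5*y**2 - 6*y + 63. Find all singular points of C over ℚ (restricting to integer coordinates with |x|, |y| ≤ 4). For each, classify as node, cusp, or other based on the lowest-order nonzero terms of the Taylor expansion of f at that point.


Singular points: {(-3, 3)}; classification: cusp.

Compute partial derivatives:
  f_x = 3*x**2 - 2*x*y + 24*x + y**2 - 12*y + 54.
  f_y = -x**2 + 2*x*y - 12*x + 3*y**2 - 10*y - 6.
Scan x_0 ∈ {−4, ..., 4}. For each x_0, f_y(x_0, y) is a polynomial in y; find its integer roots y ∈ {−4, ..., 4}, then test f_x and f at those candidates.
  x = -4: f_y(-4, y) = 3*y**2 - 18*y + 26; no integer root y with |y| ≤ 4.
  x = -3: f_y(-3, y) = 3*y**2 - 16*y + 21; vanishes at y ∈ {3}. (-3, 3): f_x = 0, f = 0 — SINGULAR.
  x = -2: f_y(-2, y) = 3*y**2 - 14*y + 14; no integer root y with |y| ≤ 4.
  x = -1: f_y(-1, y) = 3*y**2 - 12*y + 5; no integer root y with |y| ≤ 4.
  x = 0: f_y(0, y) = 3*y**2 - 10*y - 6; no integer root y with |y| ≤ 4.
  x = 1: f_y(1, y) = 3*y**2 - 8*y - 19; no integer root y with |y| ≤ 4.
  x = 2: f_y(2, y) = 3*y**2 - 6*y - 34; no integer root y with |y| ≤ 4.
  x = 3: f_y(3, y) = 3*y**2 - 4*y - 51; no integer root y with |y| ≤ 4.
  x = 4: f_y(4, y) = 3*y**2 - 2*y - 70; no integer root y with |y| ≤ 4.
Only singular point on the grid: (-3, 3).
Classify: substitute x = -3 + u, y = 3 + v and expand: f = u**3 - u**2*v + u*v**2 + v**3 + v**2.
No constant or linear terms (consistent with a singular point). Quadratic part: v**2. Cubic part: u**3 - u**2*v + u*v**2 + v**3.
The quadratic part v**2 is a perfect square, so there is a single (double) tangent line v = 0, i.e. y = 3. Restricting the cubic part to that line (v = 0) leaves u**3 ≠ 0, so f is not divisible by v and the branch is v² ≈ -u**3 to lowest order — this is a cusp.
Classification: cusp.


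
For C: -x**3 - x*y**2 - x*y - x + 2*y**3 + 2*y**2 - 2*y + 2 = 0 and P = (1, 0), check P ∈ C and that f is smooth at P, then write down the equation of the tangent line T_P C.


Tangent line at P: -4*x - 3*y + 4 = 0.

Step 1: f(1, 0) = 0, so P lies on C.
Step 2: partial derivatives
  f_x(x, y) = -3*x**2 - y**2 - y - 1, f_y(x, y) = -2*x*y - x + 6*y**2 + 4*y - 2.
  f_x(P) = -4, f_y(P) = -3 (gradient nonzero, so P is smooth).
Step 3: tangent line at P: -4·(x − 1) + -3·(y − 0) = 0.
Expanding: -4*x - 3*y + 4 = 0.


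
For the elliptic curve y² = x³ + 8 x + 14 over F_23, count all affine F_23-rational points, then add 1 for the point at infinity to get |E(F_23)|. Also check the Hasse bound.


Affine points = {(1, 0), (4, 8), (4, 15), (5, 8), (5, 15), (6, 5), (6, 18), (10, 6), (10, 17), (14, 8), (14, 15), (15, 6), (15, 17), (16, 11), (16, 12), (17, 7), (17, 16), (20, 3), (20, 20), (21, 6), (21, 17)}; affine count = 21; |E(F_23)| = 22.

Discriminant check: Δ ∝ 4a³ + 27b² = 4·8³ + 27·14² = 4·512 + 27·196 ≡ 3 (mod 23). Nonzero ⇒ E is nonsingular.
For each x ∈ F_23, compute rhs = x³ + 8·x + 14 mod 23, then count y ∈ F_23 with y² ≡ rhs.
  x = 0: rhs = 14, matching y values: none (0 points).
  x = 1: rhs = 0, matching y values: 0 (1 points).
  x = 2: rhs = 15, matching y values: none (0 points).
  x = 3: rhs = 19, matching y values: none (0 points).
  x = 4: rhs = 18, matching y values: 8, 15 (2 points).
  x = 5: rhs = 18, matching y values: 8, 15 (2 points).
  x = 6: rhs = 2, matching y values: 5, 18 (2 points).
  x = 7: rhs = 22, matching y values: none (0 points).
  x = 8: rhs = 15, matching y values: none (0 points).
  x = 9: rhs = 10, matching y values: none (0 points).
  x = 10: rhs = 13, matching y values: 6, 17 (2 points).
  x = 11: rhs = 7, matching y values: none (0 points).
  x = 12: rhs = 21, matching y values: none (0 points).
  x = 13: rhs = 15, matching y values: none (0 points).
  x = 14: rhs = 18, matching y values: 8, 15 (2 points).
  x = 15: rhs = 13, matching y values: 6, 17 (2 points).
  x = 16: rhs = 6, matching y values: 11, 12 (2 points).
  x = 17: rhs = 3, matching y values: 7, 16 (2 points).
  x = 18: rhs = 10, matching y values: none (0 points).
  x = 19: rhs = 10, matching y values: none (0 points).
  x = 20: rhs = 9, matching y values: 3, 20 (2 points).
  x = 21: rhs = 13, matching y values: 6, 17 (2 points).
  x = 22: rhs = 5, matching y values: none (0 points).
Total affine count: 21.
Full point count |E(F_23)| = 21 + 1 = 22.
Hasse bound: |22 − (23+1)| = |-2| = 2 ≤ 2√23 ≈ 9.5917 ✓.
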